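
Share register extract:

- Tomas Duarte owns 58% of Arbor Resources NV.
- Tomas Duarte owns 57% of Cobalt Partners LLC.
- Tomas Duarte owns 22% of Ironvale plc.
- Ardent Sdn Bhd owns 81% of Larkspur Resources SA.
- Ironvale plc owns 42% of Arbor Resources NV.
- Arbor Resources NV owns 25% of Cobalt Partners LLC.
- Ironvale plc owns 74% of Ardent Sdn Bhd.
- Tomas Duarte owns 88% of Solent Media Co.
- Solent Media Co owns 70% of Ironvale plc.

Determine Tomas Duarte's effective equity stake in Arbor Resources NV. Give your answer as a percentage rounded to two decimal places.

93.11%

Tomas reaches Arbor along 3 paths.
Direct stake: 58% = 58%.
Via Solent → Ironvale: 88% × 70% × 42% = 25.872%.
Via Ironvale: 22% × 42% = 9.24%.
Total: 58% + 25.872% + 9.24% = 93.112%.
Rounded: 93.11%.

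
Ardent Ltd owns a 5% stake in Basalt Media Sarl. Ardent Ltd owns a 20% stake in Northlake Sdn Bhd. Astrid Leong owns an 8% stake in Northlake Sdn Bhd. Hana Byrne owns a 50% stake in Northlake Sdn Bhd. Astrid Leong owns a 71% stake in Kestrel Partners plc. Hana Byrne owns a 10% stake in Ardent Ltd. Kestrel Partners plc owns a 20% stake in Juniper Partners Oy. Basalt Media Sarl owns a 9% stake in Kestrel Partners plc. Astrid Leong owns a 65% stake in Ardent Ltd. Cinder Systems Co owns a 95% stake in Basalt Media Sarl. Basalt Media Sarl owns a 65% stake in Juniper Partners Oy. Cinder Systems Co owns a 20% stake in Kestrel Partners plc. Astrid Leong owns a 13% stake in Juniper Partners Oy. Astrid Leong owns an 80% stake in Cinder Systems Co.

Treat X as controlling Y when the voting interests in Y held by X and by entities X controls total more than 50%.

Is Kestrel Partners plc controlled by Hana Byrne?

No

Hana's largest direct stake is 50% in Northlake, which does not meet the threshold, so Hana controls no company.
Neither Hana nor any entity Hana controls holds any voting interest in Kestrel.
So Hana does not control Kestrel.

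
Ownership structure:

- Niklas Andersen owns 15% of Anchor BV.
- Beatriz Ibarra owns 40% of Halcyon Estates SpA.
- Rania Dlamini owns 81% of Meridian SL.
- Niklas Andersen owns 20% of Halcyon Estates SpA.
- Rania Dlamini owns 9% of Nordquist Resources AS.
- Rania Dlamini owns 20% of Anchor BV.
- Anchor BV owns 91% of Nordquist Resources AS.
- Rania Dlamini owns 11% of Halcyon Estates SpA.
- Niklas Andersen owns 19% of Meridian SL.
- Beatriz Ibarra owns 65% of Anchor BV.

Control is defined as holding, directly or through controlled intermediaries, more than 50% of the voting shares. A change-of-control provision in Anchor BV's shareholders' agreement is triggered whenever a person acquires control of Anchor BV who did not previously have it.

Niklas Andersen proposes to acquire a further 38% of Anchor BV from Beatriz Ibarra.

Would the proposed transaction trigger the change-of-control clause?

The purchase adds only to Niklas's holdings (Beatriz's stake shrinks), so Niklas is the only person who could newly come to control Anchor.
Niklas's largest direct stake is 20% in Halcyon, which does not meet the threshold, so Niklas controls no company.
In Anchor, Niklas's side holds only 15%, not > 50%.
So before the transaction, Niklas does not control Anchor.
After the purchase, Niklas's direct stake in Anchor rises to 15% + 38% = 53%, and Beatriz's stake falls to 27%.
Niklas holds 53% of Anchor, so Niklas controls Anchor.
Niklas did not control Anchor before and does after, so the clause is triggered.

Yes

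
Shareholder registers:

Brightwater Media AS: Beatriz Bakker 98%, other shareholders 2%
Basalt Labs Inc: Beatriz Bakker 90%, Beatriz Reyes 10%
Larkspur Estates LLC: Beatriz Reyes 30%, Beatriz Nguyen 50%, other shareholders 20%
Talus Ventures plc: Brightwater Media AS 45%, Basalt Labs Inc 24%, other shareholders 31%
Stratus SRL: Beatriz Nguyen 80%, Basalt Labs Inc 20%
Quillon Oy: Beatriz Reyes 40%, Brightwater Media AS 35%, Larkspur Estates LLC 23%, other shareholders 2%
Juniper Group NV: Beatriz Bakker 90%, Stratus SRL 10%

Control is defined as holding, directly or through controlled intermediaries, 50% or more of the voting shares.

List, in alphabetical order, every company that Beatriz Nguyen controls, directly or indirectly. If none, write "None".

Larkspur Estates LLC, Stratus SRL

Beatriz Nguyen holds 50% of Larkspur, so Beatriz Nguyen controls Larkspur.
Beatriz Nguyen holds 80% of Stratus, so Beatriz Nguyen controls Stratus.
No other company's threshold is met.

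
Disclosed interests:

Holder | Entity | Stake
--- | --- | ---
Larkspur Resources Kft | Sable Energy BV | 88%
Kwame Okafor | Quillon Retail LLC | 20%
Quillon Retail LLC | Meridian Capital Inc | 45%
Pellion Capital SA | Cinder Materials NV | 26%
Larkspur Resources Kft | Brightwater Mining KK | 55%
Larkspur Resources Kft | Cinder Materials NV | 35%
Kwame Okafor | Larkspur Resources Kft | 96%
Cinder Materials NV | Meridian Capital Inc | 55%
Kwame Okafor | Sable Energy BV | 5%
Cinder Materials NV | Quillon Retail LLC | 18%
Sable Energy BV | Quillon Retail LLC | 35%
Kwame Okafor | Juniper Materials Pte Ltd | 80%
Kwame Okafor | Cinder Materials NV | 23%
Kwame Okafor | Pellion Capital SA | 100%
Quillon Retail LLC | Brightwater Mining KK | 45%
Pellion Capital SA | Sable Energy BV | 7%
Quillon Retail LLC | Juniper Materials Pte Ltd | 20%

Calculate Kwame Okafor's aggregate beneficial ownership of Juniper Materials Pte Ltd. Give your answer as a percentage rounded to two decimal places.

93.73%

Kwame reaches Juniper along 8 paths.
Direct stake: 80% = 80%.
Via Larkspur → Sable → Quillon: 96% × 88% × 35% × 20% = 5.9136%.
Via Pellion → Sable → Quillon: 100% × 7% × 35% × 20% = 0.49%.
Via Sable → Quillon: 5% × 35% × 20% = 0.35%.
Via Pellion → Cinder → Quillon: 100% × 26% × 18% × 20% = 0.936%.
Via Cinder → Quillon: 23% × 18% × 20% = 0.828%.
Via Larkspur → Cinder → Quillon: 96% × 35% × 18% × 20% = 1.2096%.
Via Quillon: 20% × 20% = 4%.
Total: 80% + 5.9136% + 0.49% + 0.35% + 0.936% + 0.828% + 1.2096% + 4% = 93.7272%.
Rounded: 93.73%.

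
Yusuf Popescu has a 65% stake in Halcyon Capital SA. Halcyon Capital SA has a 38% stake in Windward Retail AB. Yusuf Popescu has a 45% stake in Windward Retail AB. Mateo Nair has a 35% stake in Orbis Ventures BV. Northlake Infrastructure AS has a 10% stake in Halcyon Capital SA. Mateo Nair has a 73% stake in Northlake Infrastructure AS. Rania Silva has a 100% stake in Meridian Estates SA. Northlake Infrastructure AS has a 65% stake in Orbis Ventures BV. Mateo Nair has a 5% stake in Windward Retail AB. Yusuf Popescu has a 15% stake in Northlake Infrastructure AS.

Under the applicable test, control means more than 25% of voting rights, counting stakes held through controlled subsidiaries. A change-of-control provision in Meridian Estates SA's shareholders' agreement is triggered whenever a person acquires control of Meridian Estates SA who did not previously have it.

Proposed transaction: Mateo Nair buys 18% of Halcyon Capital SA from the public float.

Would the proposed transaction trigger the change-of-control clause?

No

The purchase changes only Mateo's holdings, so Mateo is the only person who could newly come to control Meridian.
Mateo holds 73% of Northlake, so Mateo controls Northlake.
Mateo and Northlake together hold 35% + 65% = 100% of Orbis, so Mateo controls Orbis.
Neither Mateo nor any entity Mateo controls holds any voting interest in Meridian.
So before the transaction, Mateo does not control Meridian.
After the purchase, Mateo holds 18% of Halcyon directly.
Northlake and Mateo together hold 10% + 18% = 28% of Halcyon, so Mateo controls Halcyon.
Halcyon and Mateo together hold 38% + 5% = 43% of Windward, so Mateo controls Windward.
After the transaction, neither Mateo nor any entity Mateo controls holds a voting interest in Meridian, so Mateo still does not control it.
No new person acquires control, so the clause is not triggered.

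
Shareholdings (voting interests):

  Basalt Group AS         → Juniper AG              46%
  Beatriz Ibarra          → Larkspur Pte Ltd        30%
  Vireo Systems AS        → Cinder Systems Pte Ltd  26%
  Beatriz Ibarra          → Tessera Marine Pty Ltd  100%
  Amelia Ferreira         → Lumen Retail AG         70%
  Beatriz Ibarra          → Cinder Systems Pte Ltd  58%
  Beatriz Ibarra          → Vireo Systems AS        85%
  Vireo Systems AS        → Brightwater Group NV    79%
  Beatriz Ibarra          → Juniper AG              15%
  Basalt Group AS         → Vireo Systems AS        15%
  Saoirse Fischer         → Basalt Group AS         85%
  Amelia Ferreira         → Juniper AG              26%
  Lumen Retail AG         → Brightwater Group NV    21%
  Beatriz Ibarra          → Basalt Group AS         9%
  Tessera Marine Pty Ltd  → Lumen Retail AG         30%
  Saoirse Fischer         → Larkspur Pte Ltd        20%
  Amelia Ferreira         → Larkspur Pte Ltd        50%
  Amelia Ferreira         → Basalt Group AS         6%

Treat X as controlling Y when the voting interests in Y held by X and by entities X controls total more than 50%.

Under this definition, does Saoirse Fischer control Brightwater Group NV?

Saoirse holds 85% of Basalt, so Saoirse controls Basalt.
Neither Saoirse nor any entity Saoirse controls holds any voting interest in Brightwater.
So Saoirse does not control Brightwater.

No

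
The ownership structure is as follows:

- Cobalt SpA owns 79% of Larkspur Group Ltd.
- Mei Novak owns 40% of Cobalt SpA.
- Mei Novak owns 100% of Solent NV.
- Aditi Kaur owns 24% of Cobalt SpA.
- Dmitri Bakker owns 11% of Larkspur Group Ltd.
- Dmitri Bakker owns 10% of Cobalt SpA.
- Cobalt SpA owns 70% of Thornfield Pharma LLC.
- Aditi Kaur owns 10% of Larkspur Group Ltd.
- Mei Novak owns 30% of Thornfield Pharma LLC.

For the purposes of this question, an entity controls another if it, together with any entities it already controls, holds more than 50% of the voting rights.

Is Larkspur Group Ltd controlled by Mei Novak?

No

Mei holds 100% of Solent, so Mei controls Solent.
Neither Mei nor any entity Mei controls holds any voting interest in Larkspur.
So Mei does not control Larkspur.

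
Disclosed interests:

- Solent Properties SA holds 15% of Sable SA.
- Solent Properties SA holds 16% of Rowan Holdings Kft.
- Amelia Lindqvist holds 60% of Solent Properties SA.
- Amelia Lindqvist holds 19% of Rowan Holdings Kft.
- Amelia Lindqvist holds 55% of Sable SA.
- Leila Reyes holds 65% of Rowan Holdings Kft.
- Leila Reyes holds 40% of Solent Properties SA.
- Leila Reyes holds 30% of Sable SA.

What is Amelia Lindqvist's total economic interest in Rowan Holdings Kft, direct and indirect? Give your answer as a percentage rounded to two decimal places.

28.60%

Amelia reaches Rowan along 2 paths.
Via Solent: 60% × 16% = 9.6%.
Direct stake: 19% = 19%.
Total: 9.6% + 19% = 28.6%.
Rounded: 28.60%.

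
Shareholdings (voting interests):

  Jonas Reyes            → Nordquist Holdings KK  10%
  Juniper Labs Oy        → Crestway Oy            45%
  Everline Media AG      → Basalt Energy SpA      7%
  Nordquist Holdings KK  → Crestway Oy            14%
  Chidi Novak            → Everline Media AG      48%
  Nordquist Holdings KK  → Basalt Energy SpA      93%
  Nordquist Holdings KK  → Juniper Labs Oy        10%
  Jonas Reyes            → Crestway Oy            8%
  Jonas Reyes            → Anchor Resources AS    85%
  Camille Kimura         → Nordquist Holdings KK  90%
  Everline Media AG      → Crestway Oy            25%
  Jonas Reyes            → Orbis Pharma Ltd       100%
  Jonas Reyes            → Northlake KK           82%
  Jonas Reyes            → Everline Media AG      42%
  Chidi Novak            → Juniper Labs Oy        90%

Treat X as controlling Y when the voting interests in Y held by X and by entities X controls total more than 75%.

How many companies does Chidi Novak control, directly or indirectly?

1

Chidi holds 90% of Juniper, so Chidi controls Juniper.
No other company's threshold is met.
Chidi controls 1 company.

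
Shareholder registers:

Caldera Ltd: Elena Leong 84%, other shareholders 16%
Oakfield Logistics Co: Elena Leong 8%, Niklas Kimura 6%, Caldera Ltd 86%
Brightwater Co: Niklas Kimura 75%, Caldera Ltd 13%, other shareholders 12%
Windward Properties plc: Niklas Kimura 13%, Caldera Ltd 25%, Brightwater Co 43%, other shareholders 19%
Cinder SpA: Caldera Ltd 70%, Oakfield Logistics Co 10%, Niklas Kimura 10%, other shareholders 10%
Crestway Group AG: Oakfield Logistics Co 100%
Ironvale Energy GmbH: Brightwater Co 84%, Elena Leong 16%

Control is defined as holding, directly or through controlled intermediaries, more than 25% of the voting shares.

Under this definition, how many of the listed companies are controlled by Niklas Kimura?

3

Niklas holds 75% of Brightwater, so Niklas controls Brightwater.
Niklas and Brightwater together hold 13% + 43% = 56% of Windward, so Niklas controls Windward.
Brightwater holds 84% of Ironvale, so Niklas controls Ironvale.
No other company's threshold is met.
Niklas controls 3 companies.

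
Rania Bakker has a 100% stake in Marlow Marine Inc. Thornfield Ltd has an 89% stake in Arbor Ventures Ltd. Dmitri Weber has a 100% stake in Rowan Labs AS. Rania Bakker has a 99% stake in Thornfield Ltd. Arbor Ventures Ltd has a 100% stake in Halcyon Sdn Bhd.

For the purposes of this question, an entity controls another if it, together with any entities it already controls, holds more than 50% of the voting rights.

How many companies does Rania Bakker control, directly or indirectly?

Rania holds 99% of Thornfield, so Rania controls Thornfield.
Rania holds 100% of Marlow, so Rania controls Marlow.
Thornfield holds 89% of Arbor, so Rania controls Arbor.
Arbor holds 100% of Halcyon, so Rania controls Halcyon.
No other company's threshold is met.
Rania controls 4 companies.

4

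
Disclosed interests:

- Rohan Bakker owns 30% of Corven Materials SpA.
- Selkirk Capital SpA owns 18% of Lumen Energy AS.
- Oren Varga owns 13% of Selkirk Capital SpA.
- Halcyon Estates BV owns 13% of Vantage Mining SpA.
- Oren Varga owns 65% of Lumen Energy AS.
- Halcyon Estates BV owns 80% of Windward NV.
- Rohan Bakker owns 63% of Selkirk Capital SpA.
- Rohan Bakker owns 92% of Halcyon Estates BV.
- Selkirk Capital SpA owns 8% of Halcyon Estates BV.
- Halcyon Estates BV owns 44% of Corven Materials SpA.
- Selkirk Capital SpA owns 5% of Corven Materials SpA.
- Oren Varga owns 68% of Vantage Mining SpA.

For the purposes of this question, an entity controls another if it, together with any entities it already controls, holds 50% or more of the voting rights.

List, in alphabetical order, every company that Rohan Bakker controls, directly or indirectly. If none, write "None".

Corven Materials SpA, Halcyon Estates BV, Selkirk Capital SpA, Windward NV

Rohan holds 63% of Selkirk, so Rohan controls Selkirk.
Rohan and Selkirk together hold 92% + 8% = 100% of Halcyon, so Rohan controls Halcyon.
Rohan and Halcyon and Selkirk together hold 30% + 44% + 5% = 79% of Corven, so Rohan controls Corven.
Halcyon holds 80% of Windward, so Rohan controls Windward.
No other company's threshold is met.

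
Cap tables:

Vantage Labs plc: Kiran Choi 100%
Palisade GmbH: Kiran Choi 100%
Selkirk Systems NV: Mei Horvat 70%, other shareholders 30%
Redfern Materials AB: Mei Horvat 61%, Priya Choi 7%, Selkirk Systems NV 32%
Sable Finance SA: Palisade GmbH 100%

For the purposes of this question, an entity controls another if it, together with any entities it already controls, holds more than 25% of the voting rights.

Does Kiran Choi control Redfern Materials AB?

No

Kiran holds 100% of Vantage, so Kiran controls Vantage.
Kiran holds 100% of Palisade, so Kiran controls Palisade.
Palisade holds 100% of Sable, so Kiran controls Sable.
Neither Kiran nor any entity Kiran controls holds any voting interest in Redfern.
So Kiran does not control Redfern.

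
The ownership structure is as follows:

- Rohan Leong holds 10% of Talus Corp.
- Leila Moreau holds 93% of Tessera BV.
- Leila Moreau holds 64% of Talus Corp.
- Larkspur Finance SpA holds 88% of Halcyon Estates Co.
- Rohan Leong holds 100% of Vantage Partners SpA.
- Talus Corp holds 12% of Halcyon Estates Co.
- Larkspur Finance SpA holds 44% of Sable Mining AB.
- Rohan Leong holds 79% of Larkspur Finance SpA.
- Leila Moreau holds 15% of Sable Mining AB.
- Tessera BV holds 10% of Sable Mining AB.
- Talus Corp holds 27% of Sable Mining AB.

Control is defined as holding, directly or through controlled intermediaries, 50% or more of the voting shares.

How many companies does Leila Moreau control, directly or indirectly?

Leila holds 64% of Talus, so Leila controls Talus.
Leila holds 93% of Tessera, so Leila controls Tessera.
Talus and Tessera and Leila together hold 27% + 10% + 15% = 52% of Sable, so Leila controls Sable.
No other company's threshold is met.
Leila controls 3 companies.

3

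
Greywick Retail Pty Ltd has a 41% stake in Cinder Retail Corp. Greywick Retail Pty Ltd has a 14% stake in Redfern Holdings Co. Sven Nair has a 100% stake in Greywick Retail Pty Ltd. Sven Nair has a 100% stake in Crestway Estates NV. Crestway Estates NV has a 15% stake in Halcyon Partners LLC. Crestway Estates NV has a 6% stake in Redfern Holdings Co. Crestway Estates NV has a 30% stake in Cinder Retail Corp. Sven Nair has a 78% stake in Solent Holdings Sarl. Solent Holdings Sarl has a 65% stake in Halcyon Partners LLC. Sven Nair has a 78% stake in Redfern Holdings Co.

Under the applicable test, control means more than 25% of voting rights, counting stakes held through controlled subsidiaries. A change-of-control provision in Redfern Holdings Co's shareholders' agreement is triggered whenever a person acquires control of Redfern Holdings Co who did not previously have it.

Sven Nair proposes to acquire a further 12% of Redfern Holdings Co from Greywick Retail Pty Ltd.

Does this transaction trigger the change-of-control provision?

The purchase adds only to Sven's holdings (Greywick's stake shrinks), so Sven is the only person who could newly come to control Redfern.
Sven holds 100% of Greywick, so Sven controls Greywick.
Sven holds 100% of Crestway, so Sven controls Crestway.
Crestway and Sven and Greywick together hold 6% + 78% + 14% = 98% of Redfern, so Sven controls Redfern.
So Sven already controls Redfern before the transaction.
After the purchase, Sven's direct stake in Redfern rises to 78% + 12% = 90%, and Greywick's stake falls to 2%.
Sven controlled Redfern already, so this is not a new person acquiring control; every other person's position is unchanged or reduced.
No new person acquires control, so the clause is not triggered.

No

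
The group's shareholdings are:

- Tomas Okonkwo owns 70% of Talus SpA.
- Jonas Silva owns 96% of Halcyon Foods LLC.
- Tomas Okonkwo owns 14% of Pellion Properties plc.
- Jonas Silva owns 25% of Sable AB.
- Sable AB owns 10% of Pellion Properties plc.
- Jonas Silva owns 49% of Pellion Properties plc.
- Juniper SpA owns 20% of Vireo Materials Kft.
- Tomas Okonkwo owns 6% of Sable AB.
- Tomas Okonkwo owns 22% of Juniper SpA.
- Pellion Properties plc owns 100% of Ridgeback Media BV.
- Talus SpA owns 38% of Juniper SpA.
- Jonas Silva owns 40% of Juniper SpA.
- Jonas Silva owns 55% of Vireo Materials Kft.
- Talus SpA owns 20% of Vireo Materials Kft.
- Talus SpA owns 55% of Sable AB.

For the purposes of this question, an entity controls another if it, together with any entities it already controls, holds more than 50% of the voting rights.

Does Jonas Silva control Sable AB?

No

Jonas holds 55% of Vireo, so Jonas controls Vireo.
Jonas holds 96% of Halcyon, so Jonas controls Halcyon.
In Sable, Jonas's side holds only 25%, not > 50%.
So Jonas does not control Sable.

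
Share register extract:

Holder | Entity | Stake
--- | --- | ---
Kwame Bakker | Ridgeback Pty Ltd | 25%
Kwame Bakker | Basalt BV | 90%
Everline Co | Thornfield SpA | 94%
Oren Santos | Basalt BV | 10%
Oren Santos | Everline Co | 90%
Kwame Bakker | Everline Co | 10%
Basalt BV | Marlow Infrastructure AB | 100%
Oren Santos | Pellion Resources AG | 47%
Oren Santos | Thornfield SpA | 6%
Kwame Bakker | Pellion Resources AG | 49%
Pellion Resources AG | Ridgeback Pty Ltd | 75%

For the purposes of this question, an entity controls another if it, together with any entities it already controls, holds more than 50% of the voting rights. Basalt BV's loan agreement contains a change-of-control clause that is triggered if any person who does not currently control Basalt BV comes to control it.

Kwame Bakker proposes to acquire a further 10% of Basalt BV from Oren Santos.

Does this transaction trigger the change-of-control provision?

No

The purchase adds only to Kwame's holdings (Oren's stake shrinks), so Kwame is the only person who could newly come to control Basalt.
Kwame holds 90% of Basalt, so Kwame controls Basalt.
So Kwame already controls Basalt before the transaction.
After the purchase, Kwame's direct stake in Basalt rises to 90% + 10% = 100%, and Oren's stake falls to 0%.
Kwame controlled Basalt already, so this is not a new person acquiring control; every other person's position is unchanged or reduced.
No new person acquires control, so the clause is not triggered.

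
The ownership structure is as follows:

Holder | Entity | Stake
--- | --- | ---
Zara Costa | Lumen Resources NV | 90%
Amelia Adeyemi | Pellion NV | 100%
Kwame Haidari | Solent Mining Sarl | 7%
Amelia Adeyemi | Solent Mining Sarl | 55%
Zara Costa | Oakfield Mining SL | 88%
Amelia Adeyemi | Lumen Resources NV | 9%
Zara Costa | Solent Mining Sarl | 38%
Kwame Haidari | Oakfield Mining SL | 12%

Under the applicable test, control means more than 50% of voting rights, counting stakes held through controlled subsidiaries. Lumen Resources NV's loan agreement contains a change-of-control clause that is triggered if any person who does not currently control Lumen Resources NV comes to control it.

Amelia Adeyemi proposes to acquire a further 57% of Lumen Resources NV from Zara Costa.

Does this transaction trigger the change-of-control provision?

Yes

The purchase adds only to Amelia's holdings (Zara's stake shrinks), so Amelia is the only person who could newly come to control Lumen.
Amelia holds 100% of Pellion, so Amelia controls Pellion.
Amelia holds 55% of Solent, so Amelia controls Solent.
In Lumen, Amelia's side holds only 9%, not > 50%.
So before the transaction, Amelia does not control Lumen.
After the purchase, Amelia's direct stake in Lumen rises to 9% + 57% = 66%, and Zara's stake falls to 33%.
Amelia holds 66% of Lumen, so Amelia controls Lumen.
Amelia did not control Lumen before and does after, so the clause is triggered.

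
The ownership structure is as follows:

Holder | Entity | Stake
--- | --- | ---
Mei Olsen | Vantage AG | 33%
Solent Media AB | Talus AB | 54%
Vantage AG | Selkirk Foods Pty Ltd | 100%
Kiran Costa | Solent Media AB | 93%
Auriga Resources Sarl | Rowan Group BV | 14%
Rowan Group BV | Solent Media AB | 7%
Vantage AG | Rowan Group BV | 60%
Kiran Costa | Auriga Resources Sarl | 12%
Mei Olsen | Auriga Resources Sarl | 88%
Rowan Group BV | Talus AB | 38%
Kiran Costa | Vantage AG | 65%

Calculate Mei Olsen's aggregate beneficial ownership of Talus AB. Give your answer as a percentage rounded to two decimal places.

13.42%

Mei reaches Talus along 4 paths.
Via Auriga → Rowan: 88% × 14% × 38% = 4.6816%.
Via Vantage → Rowan: 33% × 60% × 38% = 7.524%.
Via Auriga → Rowan → Solent: 88% × 14% × 7% × 54% = 0.465696%.
Via Vantage → Rowan → Solent: 33% × 60% × 7% × 54% = 0.74844%.
Total: 4.6816% + 7.524% + 0.465696% + 0.74844% = 13.419736%.
Rounded: 13.42%.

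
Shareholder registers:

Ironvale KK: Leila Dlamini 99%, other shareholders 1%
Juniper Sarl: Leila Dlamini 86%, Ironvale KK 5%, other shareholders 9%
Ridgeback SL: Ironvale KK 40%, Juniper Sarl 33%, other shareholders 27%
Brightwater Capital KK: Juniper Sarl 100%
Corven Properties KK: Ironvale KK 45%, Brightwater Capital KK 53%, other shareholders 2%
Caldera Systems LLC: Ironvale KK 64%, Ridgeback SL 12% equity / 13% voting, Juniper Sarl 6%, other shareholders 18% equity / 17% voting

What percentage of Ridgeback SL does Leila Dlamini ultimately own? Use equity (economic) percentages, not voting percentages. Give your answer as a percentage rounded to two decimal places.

69.61%

Leila reaches Ridgeback along 3 paths.
Via Ironvale: 99% × 40% = 39.6%.
Via Juniper: 86% × 33% = 28.38%.
Via Ironvale → Juniper: 99% × 5% × 33% = 1.6335%.
Total: 39.6% + 28.38% + 1.6335% = 69.6135%.
Rounded: 69.61%.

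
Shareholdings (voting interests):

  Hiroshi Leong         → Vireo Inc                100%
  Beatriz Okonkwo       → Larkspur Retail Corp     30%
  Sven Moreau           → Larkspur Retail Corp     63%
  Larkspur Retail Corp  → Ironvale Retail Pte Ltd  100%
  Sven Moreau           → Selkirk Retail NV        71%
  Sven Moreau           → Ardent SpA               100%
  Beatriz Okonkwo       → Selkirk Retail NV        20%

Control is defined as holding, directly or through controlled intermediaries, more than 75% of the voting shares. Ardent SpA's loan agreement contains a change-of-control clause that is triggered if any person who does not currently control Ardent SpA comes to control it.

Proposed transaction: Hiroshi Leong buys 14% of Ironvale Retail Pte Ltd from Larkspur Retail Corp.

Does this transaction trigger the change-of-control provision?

No

The purchase adds only to Hiroshi's holdings (Larkspur's stake shrinks), so Hiroshi is the only person who could newly come to control Ardent.
Hiroshi holds 100% of Vireo, so Hiroshi controls Vireo.
Neither Hiroshi nor any entity Hiroshi controls holds any voting interest in Ardent.
So before the transaction, Hiroshi does not control Ardent.
After the purchase, Hiroshi holds 14% of Ironvale directly, and Larkspur's stake falls to 86%.
Hiroshi's side now holds 14% of Ironvale, not > 75%, so Hiroshi still does not control Ironvale.
After the transaction, neither Hiroshi nor any entity Hiroshi controls holds a voting interest in Ardent, so Hiroshi still does not control it.
No new person acquires control, so the clause is not triggered.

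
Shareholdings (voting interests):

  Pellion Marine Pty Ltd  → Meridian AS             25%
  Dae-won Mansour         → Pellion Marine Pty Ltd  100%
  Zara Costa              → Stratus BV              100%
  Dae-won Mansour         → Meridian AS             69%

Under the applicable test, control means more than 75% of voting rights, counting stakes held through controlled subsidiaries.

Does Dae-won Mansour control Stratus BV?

No

Dae-won holds 100% of Pellion, so Dae-won controls Pellion.
Dae-won and Pellion together hold 69% + 25% = 94% of Meridian, so Dae-won controls Meridian.
Neither Dae-won nor any entity Dae-won controls holds any voting interest in Stratus.
So Dae-won does not control Stratus.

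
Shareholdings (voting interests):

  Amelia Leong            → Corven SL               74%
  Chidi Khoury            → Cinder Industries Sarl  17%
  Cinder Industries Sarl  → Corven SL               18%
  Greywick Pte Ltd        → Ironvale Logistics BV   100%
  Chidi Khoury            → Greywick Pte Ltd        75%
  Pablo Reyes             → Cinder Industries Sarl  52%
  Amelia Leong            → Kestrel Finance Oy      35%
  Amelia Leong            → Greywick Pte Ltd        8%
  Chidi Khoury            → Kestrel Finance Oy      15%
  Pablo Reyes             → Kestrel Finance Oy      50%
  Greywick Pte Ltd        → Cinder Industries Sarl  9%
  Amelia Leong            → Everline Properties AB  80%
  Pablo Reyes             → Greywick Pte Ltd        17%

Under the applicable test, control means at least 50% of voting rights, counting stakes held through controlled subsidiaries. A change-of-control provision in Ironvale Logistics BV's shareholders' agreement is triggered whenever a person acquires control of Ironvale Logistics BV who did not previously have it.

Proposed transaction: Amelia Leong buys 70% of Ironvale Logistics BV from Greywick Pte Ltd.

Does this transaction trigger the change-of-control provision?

The purchase adds only to Amelia's holdings (Greywick's stake shrinks), so Amelia is the only person who could newly come to control Ironvale.
Amelia holds 80% of Everline, so Amelia controls Everline.
Amelia holds 74% of Corven, so Amelia controls Corven.
Neither Amelia nor any entity Amelia controls holds any voting interest in Ironvale.
So before the transaction, Amelia does not control Ironvale.
After the purchase, Amelia holds 70% of Ironvale directly, and Greywick's stake falls to 30%.
Amelia holds 70% of Ironvale, so Amelia controls Ironvale.
Amelia did not control Ironvale before and does after, so the clause is triggered.

Yes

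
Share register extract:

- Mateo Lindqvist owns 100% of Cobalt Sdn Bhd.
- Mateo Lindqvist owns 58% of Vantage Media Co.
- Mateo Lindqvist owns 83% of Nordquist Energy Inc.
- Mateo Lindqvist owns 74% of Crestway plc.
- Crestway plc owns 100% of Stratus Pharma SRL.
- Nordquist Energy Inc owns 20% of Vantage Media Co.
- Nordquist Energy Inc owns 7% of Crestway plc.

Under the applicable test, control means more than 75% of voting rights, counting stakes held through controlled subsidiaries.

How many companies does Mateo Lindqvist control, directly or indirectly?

5

Mateo holds 83% of Nordquist, so Mateo controls Nordquist.
Nordquist and Mateo together hold 7% + 74% = 81% of Crestway, so Mateo controls Crestway.
Nordquist and Mateo together hold 20% + 58% = 78% of Vantage, so Mateo controls Vantage.
Crestway holds 100% of Stratus, so Mateo controls Stratus.
Mateo holds 100% of Cobalt, so Mateo controls Cobalt.
Mateo controls 5 companies.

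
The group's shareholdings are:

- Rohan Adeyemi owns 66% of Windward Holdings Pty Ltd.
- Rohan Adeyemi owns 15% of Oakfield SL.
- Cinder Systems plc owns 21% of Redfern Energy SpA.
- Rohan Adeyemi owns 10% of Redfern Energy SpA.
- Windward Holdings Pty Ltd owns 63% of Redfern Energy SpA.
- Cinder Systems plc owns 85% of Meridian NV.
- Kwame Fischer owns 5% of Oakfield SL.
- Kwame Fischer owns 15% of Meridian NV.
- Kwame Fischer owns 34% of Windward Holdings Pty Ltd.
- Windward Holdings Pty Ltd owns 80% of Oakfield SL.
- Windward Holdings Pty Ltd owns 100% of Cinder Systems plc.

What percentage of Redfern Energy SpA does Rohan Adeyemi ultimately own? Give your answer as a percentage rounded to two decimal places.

Rohan reaches Redfern along 3 paths.
Via Windward: 66% × 63% = 41.58%.
Direct stake: 10% = 10%.
Via Windward → Cinder: 66% × 100% × 21% = 13.86%.
Total: 41.58% + 10% + 13.86% = 65.44%.

65.44%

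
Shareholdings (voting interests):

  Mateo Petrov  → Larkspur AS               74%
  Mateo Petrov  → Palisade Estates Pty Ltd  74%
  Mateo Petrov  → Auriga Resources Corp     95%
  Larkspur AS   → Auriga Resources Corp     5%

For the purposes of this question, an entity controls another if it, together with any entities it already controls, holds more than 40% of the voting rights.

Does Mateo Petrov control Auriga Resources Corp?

Yes

Mateo holds 74% of Larkspur, so Mateo controls Larkspur.
Larkspur and Mateo together hold 5% + 95% = 100% of Auriga, so Mateo controls Auriga.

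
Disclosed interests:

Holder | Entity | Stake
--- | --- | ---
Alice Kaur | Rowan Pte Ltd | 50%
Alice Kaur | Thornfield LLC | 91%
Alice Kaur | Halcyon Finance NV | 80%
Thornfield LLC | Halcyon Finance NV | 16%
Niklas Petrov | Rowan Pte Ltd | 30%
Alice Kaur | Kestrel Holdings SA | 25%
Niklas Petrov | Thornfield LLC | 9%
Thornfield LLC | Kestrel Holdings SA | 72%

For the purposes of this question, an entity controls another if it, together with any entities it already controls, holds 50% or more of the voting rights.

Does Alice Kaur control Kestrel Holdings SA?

Alice holds 91% of Thornfield, so Alice controls Thornfield.
Alice and Thornfield together hold 25% + 72% = 97% of Kestrel, so Alice controls Kestrel.

Yes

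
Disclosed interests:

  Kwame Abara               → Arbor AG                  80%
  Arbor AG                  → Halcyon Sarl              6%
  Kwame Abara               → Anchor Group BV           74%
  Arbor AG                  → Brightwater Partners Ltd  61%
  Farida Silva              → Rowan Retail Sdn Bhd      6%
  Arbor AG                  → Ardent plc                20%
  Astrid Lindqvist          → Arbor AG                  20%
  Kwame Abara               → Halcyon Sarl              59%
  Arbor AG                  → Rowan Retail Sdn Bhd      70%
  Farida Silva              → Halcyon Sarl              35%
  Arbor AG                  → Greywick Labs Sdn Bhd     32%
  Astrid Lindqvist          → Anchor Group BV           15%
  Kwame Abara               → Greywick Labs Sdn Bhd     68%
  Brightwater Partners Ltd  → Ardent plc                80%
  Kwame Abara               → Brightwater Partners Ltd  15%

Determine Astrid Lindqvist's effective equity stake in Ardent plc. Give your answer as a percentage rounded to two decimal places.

Astrid reaches Ardent along 2 paths.
Via Arbor: 20% × 20% = 4%.
Via Arbor → Brightwater: 20% × 61% × 80% = 9.76%.
Total: 4% + 9.76% = 13.76%.

13.76%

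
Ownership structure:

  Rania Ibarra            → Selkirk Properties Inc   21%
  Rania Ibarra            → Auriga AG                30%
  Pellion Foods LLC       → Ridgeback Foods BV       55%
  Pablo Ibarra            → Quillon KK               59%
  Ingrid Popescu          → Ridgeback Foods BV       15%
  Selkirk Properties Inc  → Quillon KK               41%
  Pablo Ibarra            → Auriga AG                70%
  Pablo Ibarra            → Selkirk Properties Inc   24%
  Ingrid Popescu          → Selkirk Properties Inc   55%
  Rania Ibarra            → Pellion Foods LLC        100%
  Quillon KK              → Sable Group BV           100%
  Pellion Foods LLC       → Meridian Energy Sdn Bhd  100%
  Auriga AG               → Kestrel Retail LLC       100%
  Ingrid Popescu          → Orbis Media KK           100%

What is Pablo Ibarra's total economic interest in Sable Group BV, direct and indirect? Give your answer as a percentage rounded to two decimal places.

68.84%

Pablo reaches Sable along 2 paths.
Via Quillon: 59% × 100% = 59%.
Via Selkirk → Quillon: 24% × 41% × 100% = 9.84%.
Total: 59% + 9.84% = 68.84%.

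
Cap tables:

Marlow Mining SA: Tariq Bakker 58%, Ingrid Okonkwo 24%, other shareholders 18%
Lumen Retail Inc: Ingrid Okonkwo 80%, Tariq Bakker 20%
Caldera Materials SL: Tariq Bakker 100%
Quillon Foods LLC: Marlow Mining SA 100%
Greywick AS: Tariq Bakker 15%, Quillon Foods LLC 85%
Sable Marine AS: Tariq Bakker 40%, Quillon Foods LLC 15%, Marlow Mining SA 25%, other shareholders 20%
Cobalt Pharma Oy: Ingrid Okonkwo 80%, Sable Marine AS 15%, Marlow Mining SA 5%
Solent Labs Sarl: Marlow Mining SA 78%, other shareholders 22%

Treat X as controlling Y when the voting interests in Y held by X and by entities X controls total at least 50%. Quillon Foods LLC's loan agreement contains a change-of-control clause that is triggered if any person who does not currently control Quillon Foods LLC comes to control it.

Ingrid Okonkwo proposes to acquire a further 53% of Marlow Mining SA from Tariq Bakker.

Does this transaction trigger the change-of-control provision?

The purchase adds only to Ingrid's holdings (Tariq's stake shrinks), so Ingrid is the only person who could newly come to control Quillon.
Ingrid holds 80% of Lumen, so Ingrid controls Lumen.
Ingrid holds 80% of Cobalt, so Ingrid controls Cobalt.
Neither Ingrid nor any entity Ingrid controls holds any voting interest in Quillon.
So before the transaction, Ingrid does not control Quillon.
After the purchase, Ingrid's direct stake in Marlow rises to 24% + 53% = 77%, and Tariq's stake falls to 5%.
Ingrid holds 77% of Marlow, so Ingrid controls Marlow.
Marlow holds 100% of Quillon, so Ingrid controls Quillon.
Ingrid did not control Quillon before and does after, so the clause is triggered.

Yes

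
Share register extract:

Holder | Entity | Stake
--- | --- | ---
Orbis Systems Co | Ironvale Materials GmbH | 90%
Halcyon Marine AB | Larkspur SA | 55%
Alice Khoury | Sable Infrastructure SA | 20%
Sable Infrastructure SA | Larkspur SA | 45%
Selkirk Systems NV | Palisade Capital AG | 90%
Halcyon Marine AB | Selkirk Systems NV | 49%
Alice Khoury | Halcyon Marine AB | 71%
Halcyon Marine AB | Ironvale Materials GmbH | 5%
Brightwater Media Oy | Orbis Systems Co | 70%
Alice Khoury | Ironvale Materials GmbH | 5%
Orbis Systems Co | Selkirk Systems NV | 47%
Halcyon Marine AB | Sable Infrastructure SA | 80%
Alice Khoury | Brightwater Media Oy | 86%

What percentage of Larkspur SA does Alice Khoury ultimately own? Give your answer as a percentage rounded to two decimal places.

Alice reaches Larkspur along 3 paths.
Via Sable: 20% × 45% = 9%.
Via Halcyon → Sable: 71% × 80% × 45% = 25.56%.
Via Halcyon: 71% × 55% = 39.05%.
Total: 9% + 25.56% + 39.05% = 73.61%.

73.61%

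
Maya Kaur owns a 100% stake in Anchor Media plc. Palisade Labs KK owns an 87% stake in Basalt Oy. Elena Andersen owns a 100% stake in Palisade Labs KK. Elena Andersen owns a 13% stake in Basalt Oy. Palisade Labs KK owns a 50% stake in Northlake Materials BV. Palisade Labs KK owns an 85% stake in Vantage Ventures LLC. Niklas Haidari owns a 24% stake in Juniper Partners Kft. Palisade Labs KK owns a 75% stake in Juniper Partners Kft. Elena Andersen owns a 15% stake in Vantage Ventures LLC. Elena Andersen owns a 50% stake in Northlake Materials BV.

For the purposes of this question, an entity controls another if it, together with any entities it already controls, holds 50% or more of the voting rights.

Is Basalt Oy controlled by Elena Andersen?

Elena holds 100% of Palisade, so Elena controls Palisade.
Elena and Palisade together hold 13% + 87% = 100% of Basalt, so Elena controls Basalt.

Yes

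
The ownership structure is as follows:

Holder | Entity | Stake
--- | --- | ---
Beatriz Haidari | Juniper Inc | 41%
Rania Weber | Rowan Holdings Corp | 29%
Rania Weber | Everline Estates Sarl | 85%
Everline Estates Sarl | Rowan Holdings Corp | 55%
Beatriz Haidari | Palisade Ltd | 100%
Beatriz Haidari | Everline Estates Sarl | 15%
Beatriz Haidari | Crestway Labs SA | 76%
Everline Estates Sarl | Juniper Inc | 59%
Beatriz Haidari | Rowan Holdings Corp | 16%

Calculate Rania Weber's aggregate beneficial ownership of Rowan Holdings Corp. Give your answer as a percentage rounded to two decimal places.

Rania reaches Rowan along 2 paths.
Via Everline: 85% × 55% = 46.75%.
Direct stake: 29% = 29%.
Total: 46.75% + 29% = 75.75%.

75.75%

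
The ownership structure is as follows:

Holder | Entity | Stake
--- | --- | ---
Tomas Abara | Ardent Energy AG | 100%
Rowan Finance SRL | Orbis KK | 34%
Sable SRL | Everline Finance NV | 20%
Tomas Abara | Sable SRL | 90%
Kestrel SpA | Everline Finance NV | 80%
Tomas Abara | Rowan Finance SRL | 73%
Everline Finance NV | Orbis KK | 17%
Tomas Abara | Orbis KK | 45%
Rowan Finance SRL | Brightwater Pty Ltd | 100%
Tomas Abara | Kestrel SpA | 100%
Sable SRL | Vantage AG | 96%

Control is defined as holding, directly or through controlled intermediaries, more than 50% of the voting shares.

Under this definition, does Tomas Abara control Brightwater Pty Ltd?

Tomas holds 73% of Rowan, so Tomas controls Rowan.
Rowan holds 100% of Brightwater, so Tomas controls Brightwater.

Yes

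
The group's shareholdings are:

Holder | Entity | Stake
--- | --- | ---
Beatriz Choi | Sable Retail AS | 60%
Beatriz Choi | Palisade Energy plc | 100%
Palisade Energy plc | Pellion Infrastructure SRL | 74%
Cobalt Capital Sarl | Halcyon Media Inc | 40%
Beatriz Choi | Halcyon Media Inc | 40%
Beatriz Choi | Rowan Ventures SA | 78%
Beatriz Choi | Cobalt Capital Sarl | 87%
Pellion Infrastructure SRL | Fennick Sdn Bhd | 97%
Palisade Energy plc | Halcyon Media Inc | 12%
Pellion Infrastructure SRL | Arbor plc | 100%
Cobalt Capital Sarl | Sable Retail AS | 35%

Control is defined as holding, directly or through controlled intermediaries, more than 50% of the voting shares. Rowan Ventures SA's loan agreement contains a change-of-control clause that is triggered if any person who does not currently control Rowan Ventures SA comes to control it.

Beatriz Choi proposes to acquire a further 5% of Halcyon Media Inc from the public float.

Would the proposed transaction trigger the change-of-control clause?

The purchase changes only Beatriz's holdings, so Beatriz is the only person who could newly come to control Rowan.
Beatriz holds 78% of Rowan, so Beatriz controls Rowan.
So Beatriz already controls Rowan before the transaction.
After the purchase, Beatriz's direct stake in Halcyon rises to 40% + 5% = 45%.
Beatriz controlled Rowan already, so this is not a new person acquiring control; every other person's position is unchanged or reduced.
No new person acquires control, so the clause is not triggered.

No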